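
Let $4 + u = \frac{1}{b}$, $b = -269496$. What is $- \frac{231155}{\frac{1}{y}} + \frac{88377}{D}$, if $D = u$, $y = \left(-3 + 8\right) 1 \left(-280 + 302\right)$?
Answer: $- \frac{27433795742242}{1077985} \approx -2.5449 \cdot 10^{7}$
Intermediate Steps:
$y = 110$ ($y = 5 \cdot 1 \cdot 22 = 5 \cdot 22 = 110$)
$u = - \frac{1077985}{269496}$ ($u = -4 + \frac{1}{-269496} = -4 - \frac{1}{269496} = - \frac{1077985}{269496} \approx -4.0$)
$D = - \frac{1077985}{269496} \approx -4.0$
$- \frac{231155}{\frac{1}{y}} + \frac{88377}{D} = - \frac{231155}{\frac{1}{110}} + \frac{88377}{- \frac{1077985}{269496}} = - 231155 \frac{1}{\frac{1}{110}} + 88377 \left(- \frac{269496}{1077985}\right) = \left(-231155\right) 110 - \frac{23817247992}{1077985} = -25427050 - \frac{23817247992}{1077985} = - \frac{27433795742242}{1077985}$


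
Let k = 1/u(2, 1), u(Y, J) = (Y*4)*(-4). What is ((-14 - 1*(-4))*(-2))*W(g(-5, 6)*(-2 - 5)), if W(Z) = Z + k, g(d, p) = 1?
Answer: -1125/8 ≈ -140.63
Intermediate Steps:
u(Y, J) = -16*Y (u(Y, J) = (4*Y)*(-4) = -16*Y)
k = -1/32 (k = 1/(-16*2) = 1/(-32) = -1/32 ≈ -0.031250)
W(Z) = -1/32 + Z (W(Z) = Z - 1/32 = -1/32 + Z)
((-14 - 1*(-4))*(-2))*W(g(-5, 6)*(-2 - 5)) = ((-14 - 1*(-4))*(-2))*(-1/32 + 1*(-2 - 5)) = ((-14 + 4)*(-2))*(-1/32 + 1*(-7)) = (-10*(-2))*(-1/32 - 7) = 20*(-225/32) = -1125/8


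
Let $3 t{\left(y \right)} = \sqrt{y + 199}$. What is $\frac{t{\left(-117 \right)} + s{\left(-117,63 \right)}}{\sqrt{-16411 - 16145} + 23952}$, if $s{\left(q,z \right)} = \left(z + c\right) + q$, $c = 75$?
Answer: $\frac{41916}{47810905} + \frac{1996 \sqrt{82}}{143432715} - \frac{7 i \sqrt{8139}}{95621810} - \frac{i \sqrt{667398}}{860596290} \approx 0.0010027 - 7.5536 \cdot 10^{-6} i$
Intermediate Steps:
$s{\left(q,z \right)} = 75 + q + z$ ($s{\left(q,z \right)} = \left(z + 75\right) + q = \left(75 + z\right) + q = 75 + q + z$)
$t{\left(y \right)} = \frac{\sqrt{199 + y}}{3}$ ($t{\left(y \right)} = \frac{\sqrt{y + 199}}{3} = \frac{\sqrt{199 + y}}{3}$)
$\frac{t{\left(-117 \right)} + s{\left(-117,63 \right)}}{\sqrt{-16411 - 16145} + 23952} = \frac{\frac{\sqrt{199 - 117}}{3} + \left(75 - 117 + 63\right)}{\sqrt{-16411 - 16145} + 23952} = \frac{\frac{\sqrt{82}}{3} + 21}{\sqrt{-32556} + 23952} = \frac{21 + \frac{\sqrt{82}}{3}}{2 i \sqrt{8139} + 23952} = \frac{21 + \frac{\sqrt{82}}{3}}{23952 + 2 i \sqrt{8139}}$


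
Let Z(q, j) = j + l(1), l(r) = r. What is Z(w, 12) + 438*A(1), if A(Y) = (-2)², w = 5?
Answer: 1765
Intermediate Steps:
Z(q, j) = 1 + j (Z(q, j) = j + 1 = 1 + j)
A(Y) = 4
Z(w, 12) + 438*A(1) = (1 + 12) + 438*4 = 13 + 1752 = 1765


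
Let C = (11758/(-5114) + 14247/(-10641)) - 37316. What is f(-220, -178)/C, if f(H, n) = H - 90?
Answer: 281160049/33847713757 ≈ 0.0083066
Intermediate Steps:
f(H, n) = -90 + H
C = -338477137570/9069679 (C = (11758*(-1/5114) + 14247*(-1/10641)) - 37316 = (-5879/2557 - 4749/3547) - 37316 = -32996006/9069679 - 37316 = -338477137570/9069679 ≈ -37320.)
f(-220, -178)/C = (-90 - 220)/(-338477137570/9069679) = -310*(-9069679/338477137570) = 281160049/33847713757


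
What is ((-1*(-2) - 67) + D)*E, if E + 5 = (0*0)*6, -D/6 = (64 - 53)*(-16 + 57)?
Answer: 13855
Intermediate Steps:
D = -2706 (D = -6*(64 - 53)*(-16 + 57) = -66*41 = -6*451 = -2706)
E = -5 (E = -5 + (0*0)*6 = -5 + 0*6 = -5 + 0 = -5)
((-1*(-2) - 67) + D)*E = ((-1*(-2) - 67) - 2706)*(-5) = ((2 - 67) - 2706)*(-5) = (-65 - 2706)*(-5) = -2771*(-5) = 13855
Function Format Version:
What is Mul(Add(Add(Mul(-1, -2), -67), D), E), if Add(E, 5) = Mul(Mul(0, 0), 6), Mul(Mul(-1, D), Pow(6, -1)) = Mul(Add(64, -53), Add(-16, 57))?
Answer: 13855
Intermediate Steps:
D = -2706 (D = Mul(-6, Mul(Add(64, -53), Add(-16, 57))) = Mul(-6, Mul(11, 41)) = Mul(-6, 451) = -2706)
E = -5 (E = Add(-5, Mul(Mul(0, 0), 6)) = Add(-5, Mul(0, 6)) = Add(-5, 0) = -5)
Mul(Add(Add(Mul(-1, -2), -67), D), E) = Mul(Add(Add(Mul(-1, -2), -67), -2706), -5) = Mul(Add(Add(2, -67), -2706), -5) = Mul(Add(-65, -2706), -5) = Mul(-2771, -5) = 13855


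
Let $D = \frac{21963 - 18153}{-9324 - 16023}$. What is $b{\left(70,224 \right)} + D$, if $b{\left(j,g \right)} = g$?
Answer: $\frac{1891306}{8449} \approx 223.85$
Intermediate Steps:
$D = - \frac{1270}{8449}$ ($D = \frac{3810}{-25347} = 3810 \left(- \frac{1}{25347}\right) = - \frac{1270}{8449} \approx -0.15031$)
$b{\left(70,224 \right)} + D = 224 - \frac{1270}{8449} = \frac{1891306}{8449}$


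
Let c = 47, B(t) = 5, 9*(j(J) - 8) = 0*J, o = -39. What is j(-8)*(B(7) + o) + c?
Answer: -225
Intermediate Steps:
j(J) = 8 (j(J) = 8 + (0*J)/9 = 8 + (⅑)*0 = 8 + 0 = 8)
j(-8)*(B(7) + o) + c = 8*(5 - 39) + 47 = 8*(-34) + 47 = -272 + 47 = -225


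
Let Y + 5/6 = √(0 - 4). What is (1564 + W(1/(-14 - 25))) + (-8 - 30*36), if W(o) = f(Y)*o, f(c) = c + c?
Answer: 55697/117 - 4*I/39 ≈ 476.04 - 0.10256*I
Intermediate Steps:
Y = -⅚ + 2*I (Y = -⅚ + √(0 - 4) = -⅚ + √(-4) = -⅚ + 2*I ≈ -0.83333 + 2.0*I)
f(c) = 2*c
W(o) = o*(-5/3 + 4*I) (W(o) = (2*(-⅚ + 2*I))*o = (-5/3 + 4*I)*o = o*(-5/3 + 4*I))
(1564 + W(1/(-14 - 25))) + (-8 - 30*36) = (1564 + (-5 + 12*I)/(3*(-14 - 25))) + (-8 - 30*36) = (1564 + (⅓)*(-5 + 12*I)/(-39)) + (-8 - 1080) = (1564 + (⅓)*(-1/39)*(-5 + 12*I)) - 1088 = (1564 + (5/117 - 4*I/39)) - 1088 = (182993/117 - 4*I/39) - 1088 = 55697/117 - 4*I/39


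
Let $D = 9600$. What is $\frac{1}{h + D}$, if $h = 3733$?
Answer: $\frac{1}{13333} \approx 7.5002 \cdot 10^{-5}$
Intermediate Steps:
$\frac{1}{h + D} = \frac{1}{3733 + 9600} = \frac{1}{13333}$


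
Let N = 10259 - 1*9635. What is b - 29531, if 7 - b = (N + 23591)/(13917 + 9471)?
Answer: -690531527/23388 ≈ -29525.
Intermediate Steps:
N = 624 (N = 10259 - 9635 = 624)
b = 139501/23388 (b = 7 - (624 + 23591)/(13917 + 9471) = 7 - 24215/23388 = 139501/23388 ≈ 5.9646)
b - 29531 = 139501/23388 - 29531 = -690531527/23388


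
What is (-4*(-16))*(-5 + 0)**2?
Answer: 1600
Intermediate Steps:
(-4*(-16))*(-5 + 0)**2 = 64*(-5)**2 = 64*25 = 1600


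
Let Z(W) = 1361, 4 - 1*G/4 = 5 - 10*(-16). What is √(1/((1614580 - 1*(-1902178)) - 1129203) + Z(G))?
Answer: 2*√1939567523844895/2387555 ≈ 36.892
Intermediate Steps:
G = -644 (G = 16 - 4*(5 - 10*(-16)) = 16 - 4*(5 + 160) = 16 - 4*165 = 16 - 660 = -644)
√(1/((1614580 - 1*(-1902178)) - 1129203) + Z(G)) = √(1/((1614580 - 1*(-1902178)) - 1129203) + 1361) = √(1/((1614580 + 1902178) - 1129203) + 1361) = √(1/(3516758 - 1129203) + 1361) = √(1/2387555 + 1361) = √(3249462356/2387555) = 2*√1939567523844895/2387555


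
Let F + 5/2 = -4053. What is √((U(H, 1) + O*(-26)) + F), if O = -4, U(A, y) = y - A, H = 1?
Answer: I*√15806/2 ≈ 62.861*I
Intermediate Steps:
F = -8111/2 (F = -5/2 - 4053 = -8111/2 ≈ -4055.5)
√((U(H, 1) + O*(-26)) + F) = √(((1 - 1*1) - 4*(-26)) - 8111/2) = √(((1 - 1) + 104) - 8111/2) = √((0 + 104) - 8111/2) = √(104 - 8111/2) = √(-7903/2) = I*√15806/2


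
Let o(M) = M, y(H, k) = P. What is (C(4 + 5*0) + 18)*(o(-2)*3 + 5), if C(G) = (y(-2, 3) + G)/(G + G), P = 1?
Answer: -149/8 ≈ -18.625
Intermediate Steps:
y(H, k) = 1
C(G) = (1 + G)/(2*G) (C(G) = (1 + G)/(G + G) = (1 + G)/((2*G)) = (1 + G)*(1/(2*G)) = (1 + G)/(2*G))
(C(4 + 5*0) + 18)*(o(-2)*3 + 5) = ((1 + (4 + 5*0))/(2*(4 + 5*0)) + 18)*(-2*3 + 5) = ((1 + (4 + 0))/(2*(4 + 0)) + 18)*(-6 + 5) = ((½)*(1 + 4)/4 + 18)*(-1) = ((½)*(¼)*5 + 18)*(-1) = (5/8 + 18)*(-1) = (149/8)*(-1) = -149/8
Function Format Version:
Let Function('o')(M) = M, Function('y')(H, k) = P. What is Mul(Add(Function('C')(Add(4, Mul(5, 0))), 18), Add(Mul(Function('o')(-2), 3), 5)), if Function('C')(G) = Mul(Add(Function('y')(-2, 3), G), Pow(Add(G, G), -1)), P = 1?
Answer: Rational(-149, 8) ≈ -18.625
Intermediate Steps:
Function('y')(H, k) = 1
Function('C')(G) = Mul(Rational(1, 2), Pow(G, -1), Add(1, G)) (Function('C')(G) = Mul(Add(1, G), Pow(Add(G, G), -1)) = Mul(Add(1, G), Pow(Mul(2, G), -1)) = Mul(Add(1, G), Mul(Rational(1, 2), Pow(G, -1))) = Mul(Rational(1, 2), Pow(G, -1), Add(1, G)))
Mul(Add(Function('C')(Add(4, Mul(5, 0))), 18), Add(Mul(Function('o')(-2), 3), 5)) = Mul(Add(Mul(Rational(1, 2), Pow(Add(4, Mul(5, 0)), -1), Add(1, Add(4, Mul(5, 0)))), 18), Add(Mul(-2, 3), 5)) = Mul(Add(Mul(Rational(1, 2), Pow(Add(4, 0), -1), Add(1, Add(4, 0))), 18), Add(-6, 5)) = Mul(Add(Mul(Rational(1, 2), Pow(4, -1), Add(1, 4)), 18), -1) = Mul(Add(Mul(Rational(1, 2), Rational(1, 4), 5), 18), -1) = Mul(Add(Rational(5, 8), 18), -1) = Mul(Rational(149, 8), -1) = Rational(-149, 8)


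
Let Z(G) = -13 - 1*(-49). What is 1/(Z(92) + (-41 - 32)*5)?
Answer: -1/329 ≈ -0.0030395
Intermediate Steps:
Z(G) = 36 (Z(G) = -13 + 49 = 36)
1/(Z(92) + (-41 - 32)*5) = 1/(36 + (-41 - 32)*5) = 1/(36 - 73*5) = 1/(36 - 365) = 1/(-329) = -1/329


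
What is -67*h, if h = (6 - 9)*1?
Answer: 201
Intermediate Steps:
h = -3 (h = -3*1 = -3)
-67*h = -67*(-3) = 201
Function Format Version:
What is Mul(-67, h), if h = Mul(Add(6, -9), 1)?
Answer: 201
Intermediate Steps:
h = -3 (h = Mul(-3, 1) = -3)
Mul(-67, h) = Mul(-67, -3) = 201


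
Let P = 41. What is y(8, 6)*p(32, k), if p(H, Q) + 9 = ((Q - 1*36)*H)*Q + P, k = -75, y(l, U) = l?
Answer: 2131456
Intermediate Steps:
p(H, Q) = 32 + H*Q*(-36 + Q) (p(H, Q) = -9 + (((Q - 1*36)*H)*Q + 41) = -9 + (((Q - 36)*H)*Q + 41) = -9 + (((-36 + Q)*H)*Q + 41) = -9 + ((H*(-36 + Q))*Q + 41) = -9 + (H*Q*(-36 + Q) + 41) = -9 + (41 + H*Q*(-36 + Q)) = 32 + H*Q*(-36 + Q))
y(8, 6)*p(32, k) = 8*(32 + 32*(-75)² - 36*32*(-75)) = 8*(32 + 32*5625 + 86400) = 8*(32 + 180000 + 86400) = 8*266432 = 2131456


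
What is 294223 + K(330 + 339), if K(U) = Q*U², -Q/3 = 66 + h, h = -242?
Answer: 236606431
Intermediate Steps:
Q = 528 (Q = -3*(66 - 242) = -3*(-176) = 528)
K(U) = 528*U²
294223 + K(330 + 339) = 294223 + 528*(330 + 339)² = 294223 + 528*669² = 294223 + 528*447561 = 294223 + 236312208 = 236606431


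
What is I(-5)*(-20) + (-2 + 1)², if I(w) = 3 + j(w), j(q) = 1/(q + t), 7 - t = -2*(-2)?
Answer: -49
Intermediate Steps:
t = 3 (t = 7 - (-2)*(-2) = 7 - 1*4 = 7 - 4 = 3)
j(q) = 1/(3 + q) (j(q) = 1/(q + 3) = 1/(3 + q))
I(w) = 3 + 1/(3 + w)
I(-5)*(-20) + (-2 + 1)² = ((10 + 3*(-5))/(3 - 5))*(-20) + (-2 + 1)² = ((10 - 15)/(-2))*(-20) + (-1)² = -½*(-5)*(-20) + 1 = (5/2)*(-20) + 1 = -50 + 1 = -49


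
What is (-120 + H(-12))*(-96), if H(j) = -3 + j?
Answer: 12960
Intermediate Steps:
(-120 + H(-12))*(-96) = (-120 + (-3 - 12))*(-96) = (-120 - 15)*(-96) = -135*(-96) = 12960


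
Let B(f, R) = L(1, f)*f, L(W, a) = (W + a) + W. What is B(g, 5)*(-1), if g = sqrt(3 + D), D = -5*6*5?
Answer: 147 - 14*I*sqrt(3) ≈ 147.0 - 24.249*I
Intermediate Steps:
D = -150 (D = -30*5 = -150)
L(W, a) = a + 2*W
g = 7*I*sqrt(3) (g = sqrt(3 - 150) = sqrt(-147) = 7*I*sqrt(3) ≈ 12.124*I)
B(f, R) = f*(2 + f) (B(f, R) = (f + 2*1)*f = (f + 2)*f = (2 + f)*f = f*(2 + f))
B(g, 5)*(-1) = ((7*I*sqrt(3))*(2 + 7*I*sqrt(3)))*(-1) = (7*I*sqrt(3)*(2 + 7*I*sqrt(3)))*(-1) = -7*I*sqrt(3)*(2 + 7*I*sqrt(3))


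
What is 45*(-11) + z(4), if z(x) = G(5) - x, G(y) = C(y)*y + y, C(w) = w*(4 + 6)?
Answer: -244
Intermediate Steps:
C(w) = 10*w (C(w) = w*10 = 10*w)
G(y) = y + 10*y**2 (G(y) = (10*y)*y + y = 10*y**2 + y = y + 10*y**2)
z(x) = 255 - x (z(x) = 5*(1 + 10*5) - x = 5*(1 + 50) - x = 5*51 - x = 255 - x)
45*(-11) + z(4) = 45*(-11) + (255 - 1*4) = -495 + (255 - 4) = -495 + 251 = -244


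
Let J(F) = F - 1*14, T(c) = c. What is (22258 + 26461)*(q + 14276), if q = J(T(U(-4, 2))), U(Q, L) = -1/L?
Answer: 1389612037/2 ≈ 6.9481e+8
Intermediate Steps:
J(F) = -14 + F (J(F) = F - 14 = -14 + F)
q = -29/2 (q = -14 - 1/2 = -14 - 1*½ = -14 - ½ = -29/2 ≈ -14.500)
(22258 + 26461)*(q + 14276) = (22258 + 26461)*(-29/2 + 14276) = 48719*(28523/2) = 1389612037/2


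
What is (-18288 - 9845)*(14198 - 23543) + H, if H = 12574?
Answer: 262915459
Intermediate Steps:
(-18288 - 9845)*(14198 - 23543) + H = (-18288 - 9845)*(14198 - 23543) + 12574 = -28133*(-9345) + 12574 = 262902885 + 12574 = 262915459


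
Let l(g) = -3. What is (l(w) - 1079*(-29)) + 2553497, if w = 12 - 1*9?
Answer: 2584785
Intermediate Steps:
w = 3 (w = 12 - 9 = 3)
(l(w) - 1079*(-29)) + 2553497 = (-3 - 1079*(-29)) + 2553497 = (-3 + 31291) + 2553497 = 31288 + 2553497 = 2584785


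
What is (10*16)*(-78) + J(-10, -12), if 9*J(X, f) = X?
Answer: -112330/9 ≈ -12481.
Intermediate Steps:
J(X, f) = X/9
(10*16)*(-78) + J(-10, -12) = (10*16)*(-78) + (⅑)*(-10) = 160*(-78) - 10/9 = -12480 - 10/9 = -112330/9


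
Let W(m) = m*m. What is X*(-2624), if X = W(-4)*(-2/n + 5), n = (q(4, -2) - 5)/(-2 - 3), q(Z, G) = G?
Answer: -1049600/7 ≈ -1.4994e+5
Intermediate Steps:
W(m) = m²
n = 7/5 (n = (-2 - 5)/(-2 - 3) = -7/(-5) = -7*(-⅕) = 7/5 ≈ 1.4000)
X = 400/7 (X = (-4)²*(-2/7/5 + 5) = 16*(-2*5/7 + 5) = 16*(-10/7 + 5) = 16*(25/7) = 400/7 ≈ 57.143)
X*(-2624) = (400/7)*(-2624) = -1049600/7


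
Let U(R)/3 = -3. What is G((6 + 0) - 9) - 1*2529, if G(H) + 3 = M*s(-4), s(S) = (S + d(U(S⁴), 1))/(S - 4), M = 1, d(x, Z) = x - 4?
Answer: -20239/8 ≈ -2529.9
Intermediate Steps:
U(R) = -9 (U(R) = 3*(-3) = -9)
d(x, Z) = -4 + x
s(S) = (-13 + S)/(-4 + S) (s(S) = (S + (-4 - 9))/(S - 4) = (S - 13)/(-4 + S) = (-13 + S)/(-4 + S))
G(H) = -7/8 (G(H) = -3 + 1*((-13 - 4)/(-4 - 4)) = -3 + 1*(-17/(-8)) = -3 + 1*(-⅛*(-17)) = -3 + 1*(17/8) = -3 + 17/8 = -7/8)
G((6 + 0) - 9) - 1*2529 = -7/8 - 1*2529 = -7/8 - 2529 = -20239/8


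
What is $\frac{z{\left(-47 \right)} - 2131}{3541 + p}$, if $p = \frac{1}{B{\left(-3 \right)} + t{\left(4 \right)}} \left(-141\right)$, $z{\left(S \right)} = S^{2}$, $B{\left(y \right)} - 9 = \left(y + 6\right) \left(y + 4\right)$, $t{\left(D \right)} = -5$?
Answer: $\frac{273}{12323} \approx 0.022154$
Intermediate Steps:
$B{\left(y \right)} = 9 + \left(4 + y\right) \left(6 + y\right)$ ($B{\left(y \right)} = 9 + \left(y + 6\right) \left(y + 4\right) = 9 + \left(6 + y\right) \left(4 + y\right) = 9 + \left(4 + y\right) \left(6 + y\right)$)
$p = - \frac{141}{7}$ ($p = \frac{1}{\left(33 + \left(-3\right)^{2} + 10 \left(-3\right)\right) - 5} \left(-141\right) = \frac{1}{\left(33 + 9 - 30\right) - 5} \left(-141\right) = \frac{1}{12 - 5} \left(-141\right) = \frac{1}{7} \left(-141\right) = - \frac{141}{7} \approx -20.143$)
$\frac{z{\left(-47 \right)} - 2131}{3541 + p} = \frac{\left(-47\right)^{2} - 2131}{3541 - \frac{141}{7}} = \frac{2209 - 2131}{\frac{24646}{7}} = 78 \cdot \frac{7}{24646} = \frac{273}{12323}$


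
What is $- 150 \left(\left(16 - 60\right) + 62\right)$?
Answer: $-2700$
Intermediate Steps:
$- 150 \left(\left(16 - 60\right) + 62\right) = - 150 \left(-44 + 62\right) = - 150 \cdot 18 = \left(-1\right) 2700 = -2700$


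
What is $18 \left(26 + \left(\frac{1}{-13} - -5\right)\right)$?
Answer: $\frac{7236}{13} \approx 556.62$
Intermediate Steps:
$18 \left(26 + \left(\frac{1}{-13} - -5\right)\right) = 18 \left(26 + \left(- \frac{1}{13} + 5\right)\right) = 18 \left(26 + \frac{64}{13}\right) = 18 \cdot \frac{402}{13} = \frac{7236}{13}$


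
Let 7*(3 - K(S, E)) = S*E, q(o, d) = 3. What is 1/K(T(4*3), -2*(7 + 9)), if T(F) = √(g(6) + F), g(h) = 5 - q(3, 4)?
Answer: -21/1985 + 32*√14/1985 ≈ 0.049740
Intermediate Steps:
g(h) = 2 (g(h) = 5 - 1*3 = 5 - 3 = 2)
T(F) = √(2 + F)
K(S, E) = 3 - E*S/7 (K(S, E) = 3 - S*E/7 = 3 - E*S/7)
1/K(T(4*3), -2*(7 + 9)) = 1/(3 - (-2*(7 + 9))*√(2 + 4*3)/7) = 1/(3 - (-2*16)*√(2 + 12)/7) = 1/(3 - ⅐*(-32)*√14) = 1/(3 + 32*√14/7)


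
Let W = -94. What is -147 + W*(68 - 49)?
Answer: -1933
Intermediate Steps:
-147 + W*(68 - 49) = -147 - 94*(68 - 49) = -147 - 94*19 = -147 - 1786 = -1933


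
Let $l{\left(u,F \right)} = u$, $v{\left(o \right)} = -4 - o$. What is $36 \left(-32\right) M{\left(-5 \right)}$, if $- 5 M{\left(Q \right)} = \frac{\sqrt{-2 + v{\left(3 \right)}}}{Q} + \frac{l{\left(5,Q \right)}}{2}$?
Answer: $576 - \frac{3456 i}{25} \approx 576.0 - 138.24 i$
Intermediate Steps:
$M{\left(Q \right)} = - \frac{1}{2} - \frac{3 i}{5 Q}$ ($M{\left(Q \right)} = - \frac{\frac{\sqrt{-2 - 7}}{Q} + \frac{5}{2}}{5} = - \frac{\frac{\sqrt{-9}}{Q} + \frac{5}{2}}{5} = - \frac{\frac{3 i}{Q} + \frac{5}{2}}{5} = - \frac{\frac{5}{2} + \frac{3 i}{Q}}{5} = - \frac{1}{2} - \frac{3 i}{5 Q}$)
$36 \left(-32\right) M{\left(-5 \right)} = 36 \left(-32\right) \frac{- 6 i - -25}{10 \left(-5\right)} = - 1152 \cdot \frac{1}{10} \left(- \frac{1}{5}\right) \left(- 6 i + 25\right) = - 1152 \cdot \frac{1}{10} \left(- \frac{1}{5}\right) \left(25 - 6 i\right) = - 1152 \left(- \frac{1}{2} + \frac{3 i}{25}\right) = 576 - \frac{3456 i}{25}$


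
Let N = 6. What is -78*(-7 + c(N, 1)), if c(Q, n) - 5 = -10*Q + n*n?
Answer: 4758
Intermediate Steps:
c(Q, n) = 5 + n**2 - 10*Q (c(Q, n) = 5 + (-10*Q + n*n) = 5 + (-10*Q + n**2) = 5 + (n**2 - 10*Q) = 5 + n**2 - 10*Q)
-78*(-7 + c(N, 1)) = -78*(-7 + (5 + 1**2 - 10*6)) = -78*(-7 + (5 + 1 - 60)) = -78*(-7 - 54) = -78*(-61) = 4758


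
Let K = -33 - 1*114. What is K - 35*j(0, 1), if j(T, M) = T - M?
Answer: -112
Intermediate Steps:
K = -147 (K = -33 - 114 = -147)
K - 35*j(0, 1) = -147 - 35*(0 - 1*1) = -147 - 35*(0 - 1) = -147 - 35*(-1) = -147 - 1*(-35) = -147 + 35 = -112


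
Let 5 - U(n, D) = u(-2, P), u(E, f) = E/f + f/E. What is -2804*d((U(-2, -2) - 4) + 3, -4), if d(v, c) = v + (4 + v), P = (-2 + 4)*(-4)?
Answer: -9814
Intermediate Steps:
P = -8 (P = 2*(-4) = -8)
U(n, D) = ¾ (U(n, D) = 5 - (-2/(-8) - 8/(-2)) = 5 - (-2*(-⅛) - 8*(-½)) = 5 - (¼ + 4) = 5 - 1*17/4 = 5 - 17/4 = ¾)
d(v, c) = 4 + 2*v
-2804*d((U(-2, -2) - 4) + 3, -4) = -2804*(4 + 2*((¾ - 4) + 3)) = -2804*(4 + 2*(-13/4 + 3)) = -2804*(4 + 2*(-¼)) = -2804*(4 - ½) = -2804*7/2 = -9814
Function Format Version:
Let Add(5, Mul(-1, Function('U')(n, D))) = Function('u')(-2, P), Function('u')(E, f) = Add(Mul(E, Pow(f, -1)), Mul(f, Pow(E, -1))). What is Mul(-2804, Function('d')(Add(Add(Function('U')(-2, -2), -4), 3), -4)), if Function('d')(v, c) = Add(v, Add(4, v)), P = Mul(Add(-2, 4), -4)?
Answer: -9814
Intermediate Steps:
P = -8 (P = Mul(2, -4) = -8)
Function('U')(n, D) = Rational(3, 4) (Function('U')(n, D) = Add(5, Mul(-1, Add(Mul(-2, Pow(-8, -1)), Mul(-8, Pow(-2, -1))))) = Add(5, Mul(-1, Add(Mul(-2, Rational(-1, 8)), Mul(-8, Rational(-1, 2))))) = Add(5, Mul(-1, Add(Rational(1, 4), 4))) = Add(5, Mul(-1, Rational(17, 4))) = Add(5, Rational(-17, 4)) = Rational(3, 4))
Function('d')(v, c) = Add(4, Mul(2, v))
Mul(-2804, Function('d')(Add(Add(Function('U')(-2, -2), -4), 3), -4)) = Mul(-2804, Add(4, Mul(2, Add(Add(Rational(3, 4), -4), 3)))) = Mul(-2804, Add(4, Mul(2, Add(Rational(-13, 4), 3)))) = Mul(-2804, Add(4, Mul(2, Rational(-1, 4)))) = Mul(-2804, Add(4, Rational(-1, 2))) = Mul(-2804, Rational(7, 2)) = -9814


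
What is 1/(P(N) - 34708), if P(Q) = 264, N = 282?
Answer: -1/34444 ≈ -2.9033e-5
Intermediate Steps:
1/(P(N) - 34708) = 1/(264 - 34708) = 1/(-34444) = -1/34444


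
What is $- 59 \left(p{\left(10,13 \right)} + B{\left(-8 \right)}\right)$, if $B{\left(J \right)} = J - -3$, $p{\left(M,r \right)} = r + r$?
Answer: $-1239$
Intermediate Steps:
$p{\left(M,r \right)} = 2 r$
$B{\left(J \right)} = 3 + J$ ($B{\left(J \right)} = J + 3 = 3 + J$)
$- 59 \left(p{\left(10,13 \right)} + B{\left(-8 \right)}\right) = - 59 \left(2 \cdot 13 + \left(3 - 8\right)\right) = - 59 \left(26 - 5\right) = \left(-59\right) 21 = -1239$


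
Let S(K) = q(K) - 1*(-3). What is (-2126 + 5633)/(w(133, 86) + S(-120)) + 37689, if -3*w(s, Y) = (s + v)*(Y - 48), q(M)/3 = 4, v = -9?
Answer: 175884042/4667 ≈ 37687.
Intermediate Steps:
q(M) = 12 (q(M) = 3*4 = 12)
w(s, Y) = -(-48 + Y)*(-9 + s)/3 (w(s, Y) = -(s - 9)*(Y - 48)/3 = -(-9 + s)*(-48 + Y)/3 = -(-48 + Y)*(-9 + s)/3)
S(K) = 15 (S(K) = 12 - 1*(-3) = 12 + 3 = 15)
(-2126 + 5633)/(w(133, 86) + S(-120)) + 37689 = (-2126 + 5633)/((-144 + 3*86 + 16*133 - ⅓*86*133) + 15) + 37689 = 3507/((-144 + 258 + 2128 - 11438/3) + 15) + 37689 = 3507/(-4712/3 + 15) + 37689 = 3507/(-4667/3) + 37689 = 3507*(-3/4667) + 37689 = -10521/4667 + 37689 = 175884042/4667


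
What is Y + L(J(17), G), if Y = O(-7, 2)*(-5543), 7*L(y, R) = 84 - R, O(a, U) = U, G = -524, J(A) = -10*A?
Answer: -76994/7 ≈ -10999.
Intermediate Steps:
L(y, R) = 12 - R/7 (L(y, R) = (84 - R)/7 = 12 - R/7)
Y = -11086 (Y = 2*(-5543) = -11086)
Y + L(J(17), G) = -11086 + (12 - ⅐*(-524)) = -11086 + (12 + 524/7) = -11086 + 608/7 = -76994/7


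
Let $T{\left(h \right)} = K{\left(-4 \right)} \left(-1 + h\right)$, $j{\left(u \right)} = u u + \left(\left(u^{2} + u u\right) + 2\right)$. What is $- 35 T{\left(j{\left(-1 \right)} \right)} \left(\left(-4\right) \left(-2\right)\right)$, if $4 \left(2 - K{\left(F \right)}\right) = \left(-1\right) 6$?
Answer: $-3920$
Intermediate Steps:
$K{\left(F \right)} = \frac{7}{2}$ ($K{\left(F \right)} = 2 - \frac{\left(-1\right) 6}{4} = 2 - - \frac{3}{2} = 2 + \frac{3}{2} = \frac{7}{2}$)
$j{\left(u \right)} = 2 + 3 u^{2}$ ($j{\left(u \right)} = u^{2} + \left(\left(u^{2} + u^{2}\right) + 2\right) = u^{2} + \left(2 u^{2} + 2\right) = u^{2} + \left(2 + 2 u^{2}\right) = 2 + 3 u^{2}$)
$T{\left(h \right)} = - \frac{7}{2} + \frac{7 h}{2}$ ($T{\left(h \right)} = \frac{7 \left(-1 + h\right)}{2} = - \frac{7}{2} + \frac{7 h}{2}$)
$- 35 T{\left(j{\left(-1 \right)} \right)} \left(\left(-4\right) \left(-2\right)\right) = - 35 \left(- \frac{7}{2} + \frac{7 \left(2 + 3 \left(-1\right)^{2}\right)}{2}\right) \left(\left(-4\right) \left(-2\right)\right) = - 35 \left(- \frac{7}{2} + \frac{7 \left(2 + 3 \cdot 1\right)}{2}\right) 8 = - 35 \left(- \frac{7}{2} + \frac{7 \left(2 + 3\right)}{2}\right) 8 = - 35 \left(- \frac{7}{2} + \frac{7}{2} \cdot 5\right) 8 = - 35 \left(- \frac{7}{2} + \frac{35}{2}\right) 8 = \left(-35\right) 14 \cdot 8 = \left(-490\right) 8 = -3920$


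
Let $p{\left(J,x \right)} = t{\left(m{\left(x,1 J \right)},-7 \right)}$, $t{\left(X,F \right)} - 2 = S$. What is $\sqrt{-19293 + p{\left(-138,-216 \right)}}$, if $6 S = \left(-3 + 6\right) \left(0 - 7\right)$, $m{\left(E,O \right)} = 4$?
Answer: $\frac{i \sqrt{77178}}{2} \approx 138.9 i$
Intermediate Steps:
$S = - \frac{7}{2}$ ($S = \frac{\left(-3 + 6\right) \left(0 - 7\right)}{6} = \frac{3 \left(-7\right)}{6} = \frac{1}{6} \left(-21\right) = - \frac{7}{2} \approx -3.5$)
$t{\left(X,F \right)} = - \frac{3}{2}$ ($t{\left(X,F \right)} = 2 - \frac{7}{2} = - \frac{3}{2}$)
$p{\left(J,x \right)} = - \frac{3}{2}$
$\sqrt{-19293 + p{\left(-138,-216 \right)}} = \sqrt{-19293 - \frac{3}{2}} = \sqrt{- \frac{38589}{2}} = \frac{i \sqrt{77178}}{2}$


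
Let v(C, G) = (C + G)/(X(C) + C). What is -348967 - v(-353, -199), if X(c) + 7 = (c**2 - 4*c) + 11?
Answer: -238344458/683 ≈ -3.4897e+5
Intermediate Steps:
X(c) = 4 + c**2 - 4*c (X(c) = -7 + ((c**2 - 4*c) + 11) = -7 + (11 + c**2 - 4*c) = 4 + c**2 - 4*c)
v(C, G) = (C + G)/(4 + C**2 - 3*C) (v(C, G) = (C + G)/((4 + C**2 - 4*C) + C) = (C + G)/(4 + C**2 - 3*C))
-348967 - v(-353, -199) = -348967 - (-353 - 199)/(4 + (-353)**2 - 3*(-353)) = -348967 - (-552)/(4 + 124609 + 1059) = -348967 - (-552)/125672 = -348967 - 1*(-3/683) = -348967 + 3/683 = -238344458/683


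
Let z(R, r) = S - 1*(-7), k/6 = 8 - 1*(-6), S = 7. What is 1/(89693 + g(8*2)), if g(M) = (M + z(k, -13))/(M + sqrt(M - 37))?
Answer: 24845441/2228505193153 + 30*I*sqrt(21)/2228505193153 ≈ 1.1149e-5 + 6.169e-11*I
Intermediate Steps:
k = 84 (k = 6*(8 - 1*(-6)) = 6*(8 + 6) = 6*14 = 84)
z(R, r) = 14 (z(R, r) = 7 - 1*(-7) = 7 + 7 = 14)
g(M) = (14 + M)/(M + sqrt(-37 + M)) (g(M) = (M + 14)/(M + sqrt(M - 37)) = (14 + M)/(M + sqrt(-37 + M)))
1/(89693 + g(8*2)) = 1/(89693 + (14 + 8*2)/(8*2 + sqrt(-37 + 8*2))) = 1/(89693 + (14 + 16)/(16 + sqrt(-37 + 16))) = 1/(89693 + 30/(16 + sqrt(-21))) = 1/(89693 + 30/(16 + I*sqrt(21)))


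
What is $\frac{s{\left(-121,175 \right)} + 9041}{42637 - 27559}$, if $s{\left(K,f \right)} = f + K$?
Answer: $\frac{9095}{15078} \approx 0.6032$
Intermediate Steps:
$s{\left(K,f \right)} = K + f$
$\frac{s{\left(-121,175 \right)} + 9041}{42637 - 27559} = \frac{\left(-121 + 175\right) + 9041}{42637 - 27559} = \frac{54 + 9041}{15078} = 9095 \cdot \frac{1}{15078} = \frac{9095}{15078}$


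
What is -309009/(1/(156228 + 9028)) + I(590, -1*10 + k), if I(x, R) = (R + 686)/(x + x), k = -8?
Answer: -15064349434513/295 ≈ -5.1066e+10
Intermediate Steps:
I(x, R) = (686 + R)/(2*x) (I(x, R) = (686 + R)/((2*x)) = (686 + R)*(1/(2*x)) = (686 + R)/(2*x))
-309009/(1/(156228 + 9028)) + I(590, -1*10 + k) = -309009/(1/(156228 + 9028)) + (½)*(686 + (-1*10 - 8))/590 = -309009/(1/165256) + (½)*(1/590)*(686 + (-10 - 8)) = -309009/1/165256 + (½)*(1/590)*(686 - 18) = -309009*165256 + (½)*(1/590)*668 = -51065591304 + 167/295 = -15064349434513/295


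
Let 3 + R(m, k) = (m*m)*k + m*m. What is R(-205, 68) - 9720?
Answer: 2890002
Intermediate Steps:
R(m, k) = -3 + m² + k*m² (R(m, k) = -3 + ((m*m)*k + m*m) = -3 + (m²*k + m²) = -3 + (k*m² + m²) = -3 + (m² + k*m²) = -3 + m² + k*m²)
R(-205, 68) - 9720 = (-3 + (-205)² + 68*(-205)²) - 9720 = (-3 + 42025 + 68*42025) - 9720 = (-3 + 42025 + 2857700) - 9720 = 2899722 - 9720 = 2890002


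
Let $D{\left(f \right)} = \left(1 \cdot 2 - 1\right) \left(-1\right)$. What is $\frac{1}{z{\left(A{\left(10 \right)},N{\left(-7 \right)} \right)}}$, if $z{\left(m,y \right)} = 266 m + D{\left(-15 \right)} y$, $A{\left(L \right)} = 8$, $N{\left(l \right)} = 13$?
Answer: $\frac{1}{2115} \approx 0.00047281$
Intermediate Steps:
$D{\left(f \right)} = -1$ ($D{\left(f \right)} = \left(2 - 1\right) \left(-1\right) = 1 \left(-1\right) = -1$)
$z{\left(m,y \right)} = - y + 266 m$ ($z{\left(m,y \right)} = 266 m - y = - y + 266 m$)
$\frac{1}{z{\left(A{\left(10 \right)},N{\left(-7 \right)} \right)}} = \frac{1}{\left(-1\right) 13 + 266 \cdot 8} = \frac{1}{-13 + 2128} = \frac{1}{2115}$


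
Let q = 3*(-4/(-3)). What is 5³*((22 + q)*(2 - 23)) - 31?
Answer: -68281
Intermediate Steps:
q = 4 (q = 3*(-4*(-⅓)) = 3*(4/3) = 4)
5³*((22 + q)*(2 - 23)) - 31 = 5³*((22 + 4)*(2 - 23)) - 31 = 125*(26*(-21)) - 31 = 125*(-546) - 31 = -68250 - 31 = -68281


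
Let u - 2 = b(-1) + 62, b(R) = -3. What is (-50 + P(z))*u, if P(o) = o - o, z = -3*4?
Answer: -3050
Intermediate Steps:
z = -12
P(o) = 0
u = 61 (u = 2 + (-3 + 62) = 2 + 59 = 61)
(-50 + P(z))*u = (-50 + 0)*61 = -50*61 = -3050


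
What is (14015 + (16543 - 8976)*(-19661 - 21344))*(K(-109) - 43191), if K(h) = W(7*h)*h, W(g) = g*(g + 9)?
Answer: 19469838045339380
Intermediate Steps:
W(g) = g*(9 + g)
K(h) = 7*h**2*(9 + 7*h) (K(h) = ((7*h)*(9 + 7*h))*h = (7*h*(9 + 7*h))*h = 7*h**2*(9 + 7*h))
(14015 + (16543 - 8976)*(-19661 - 21344))*(K(-109) - 43191) = (14015 + (16543 - 8976)*(-19661 - 21344))*((-109)**2*(63 + 49*(-109)) - 43191) = (14015 + 7567*(-41005))*(11881*(63 - 5341) - 43191) = (14015 - 310284835)*(11881*(-5278) - 43191) = -310270820*(-62707918 - 43191) = -310270820*(-62751109) = 19469838045339380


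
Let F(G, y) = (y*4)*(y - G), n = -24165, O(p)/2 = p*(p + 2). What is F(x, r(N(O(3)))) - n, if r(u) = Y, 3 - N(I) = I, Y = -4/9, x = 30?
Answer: 1961749/81 ≈ 24219.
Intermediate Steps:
O(p) = 2*p*(2 + p) (O(p) = 2*(p*(p + 2)) = 2*(p*(2 + p)) = 2*p*(2 + p))
Y = -4/9 (Y = -4*⅑ = -4/9 ≈ -0.44444)
N(I) = 3 - I
r(u) = -4/9
F(G, y) = 4*y*(y - G) (F(G, y) = (4*y)*(y - G) = 4*y*(y - G))
F(x, r(N(O(3)))) - n = 4*(-4/9)*(-4/9 - 1*30) - 1*(-24165) = 4*(-4/9)*(-4/9 - 30) + 24165 = 4*(-4/9)*(-274/9) + 24165 = 4384/81 + 24165 = 1961749/81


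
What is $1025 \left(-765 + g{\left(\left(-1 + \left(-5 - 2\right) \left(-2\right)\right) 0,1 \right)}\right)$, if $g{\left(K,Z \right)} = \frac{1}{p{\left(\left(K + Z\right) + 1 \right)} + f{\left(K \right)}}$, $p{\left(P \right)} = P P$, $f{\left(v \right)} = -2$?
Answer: $- \frac{1567225}{2} \approx -7.8361 \cdot 10^{5}$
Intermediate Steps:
$p{\left(P \right)} = P^{2}$
$g{\left(K,Z \right)} = \frac{1}{-2 + \left(1 + K + Z\right)^{2}}$ ($g{\left(K,Z \right)} = \frac{1}{\left(\left(K + Z\right) + 1\right)^{2} - 2} = \frac{1}{\left(1 + K + Z\right)^{2} - 2} = \frac{1}{-2 + \left(1 + K + Z\right)^{2}}$)
$1025 \left(-765 + g{\left(\left(-1 + \left(-5 - 2\right) \left(-2\right)\right) 0,1 \right)}\right) = 1025 \left(-765 + \frac{1}{-2 + \left(1 + \left(-1 + \left(-5 - 2\right) \left(-2\right)\right) 0 + 1\right)^{2}}\right) = 1025 \left(-765 + \frac{1}{-2 + \left(1 + \left(-1 - -14\right) 0 + 1\right)^{2}}\right) = 1025 \left(-765 + \frac{1}{-2 + \left(1 + \left(-1 + 14\right) 0 + 1\right)^{2}}\right) = 1025 \left(-765 + \frac{1}{-2 + \left(1 + 13 \cdot 0 + 1\right)^{2}}\right) = 1025 \left(-765 + \frac{1}{-2 + \left(1 + 0 + 1\right)^{2}}\right) = 1025 \left(-765 + \frac{1}{-2 + 2^{2}}\right) = 1025 \left(-765 + \frac{1}{-2 + 4}\right) = 1025 \left(-765 + \frac{1}{2}\right) = 1025 \left(- \frac{1529}{2}\right) = - \frac{1567225}{2}$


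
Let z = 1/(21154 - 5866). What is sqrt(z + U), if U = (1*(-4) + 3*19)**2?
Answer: sqrt(3349631454)/1092 ≈ 53.000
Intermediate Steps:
z = 1/15288 ≈ 6.5411e-5
U = 2809 (U = (-4 + 57)**2 = 53**2 = 2809)
sqrt(z + U) = sqrt(1/15288 + 2809) = sqrt(42943993/15288) = sqrt(3349631454)/1092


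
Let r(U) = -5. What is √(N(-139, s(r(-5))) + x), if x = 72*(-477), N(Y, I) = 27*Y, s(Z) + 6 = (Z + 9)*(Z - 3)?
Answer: 3*I*√4233 ≈ 195.18*I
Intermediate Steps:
s(Z) = -6 + (-3 + Z)*(9 + Z) (s(Z) = -6 + (Z + 9)*(Z - 3) = -6 + (9 + Z)*(-3 + Z) = -6 + (-3 + Z)*(9 + Z))
x = -34344
√(N(-139, s(r(-5))) + x) = √(27*(-139) - 34344) = √(-3753 - 34344) = √(-38097) = 3*I*√4233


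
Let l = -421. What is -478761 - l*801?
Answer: -141540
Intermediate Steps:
-478761 - l*801 = -478761 - (-421)*801 = -478761 - 1*(-337221) = -478761 + 337221 = -141540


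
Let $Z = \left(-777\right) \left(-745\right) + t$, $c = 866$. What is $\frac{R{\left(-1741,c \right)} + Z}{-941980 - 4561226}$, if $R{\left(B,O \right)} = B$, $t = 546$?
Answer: $- \frac{288835}{2751603} \approx -0.10497$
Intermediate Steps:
$Z = 579411$ ($Z = \left(-777\right) \left(-745\right) + 546 = 578865 + 546 = 579411$)
$\frac{R{\left(-1741,c \right)} + Z}{-941980 - 4561226} = \frac{-1741 + 579411}{-941980 - 4561226} = \frac{577670}{-5503206} = 577670 \left(- \frac{1}{5503206}\right) = - \frac{288835}{2751603}$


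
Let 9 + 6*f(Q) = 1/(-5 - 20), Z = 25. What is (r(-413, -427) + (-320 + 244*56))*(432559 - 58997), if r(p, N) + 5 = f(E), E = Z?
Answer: 373678551344/75 ≈ 4.9824e+9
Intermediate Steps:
E = 25
f(Q) = -113/75 (f(Q) = -3/2 + 1/(6*(-5 - 20)) = -3/2 + (⅙)/(-25) = -3/2 + (⅙)*(-1/25) = -3/2 - 1/150 = -113/75)
r(p, N) = -488/75 (r(p, N) = -5 - 113/75 = -488/75)
(r(-413, -427) + (-320 + 244*56))*(432559 - 58997) = (-488/75 + (-320 + 244*56))*(432559 - 58997) = (-488/75 + (-320 + 13664))*373562 = (-488/75 + 13344)*373562 = (1000312/75)*373562 = 373678551344/75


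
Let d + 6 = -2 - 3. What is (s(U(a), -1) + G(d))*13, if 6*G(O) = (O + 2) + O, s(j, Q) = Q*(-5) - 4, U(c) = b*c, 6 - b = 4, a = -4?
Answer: -91/3 ≈ -30.333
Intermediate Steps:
d = -11 (d = -6 + (-2 - 3) = -6 - 5 = -11)
b = 2 (b = 6 - 1*4 = 6 - 4 = 2)
U(c) = 2*c
s(j, Q) = -4 - 5*Q (s(j, Q) = -5*Q - 4 = -4 - 5*Q)
G(O) = 1/3 + O/3 (G(O) = ((O + 2) + O)/6 = ((2 + O) + O)/6 = (2 + 2*O)/6 = 1/3 + O/3)
(s(U(a), -1) + G(d))*13 = ((-4 - 5*(-1)) + (1/3 + (1/3)*(-11)))*13 = ((-4 + 5) + (1/3 - 11/3))*13 = (1 - 10/3)*13 = -7/3*13 = -91/3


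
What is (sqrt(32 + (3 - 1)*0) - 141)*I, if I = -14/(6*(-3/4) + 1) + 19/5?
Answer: -5499/5 + 156*sqrt(2)/5 ≈ -1055.7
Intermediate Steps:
I = 39/5 (I = -14/(6*(-3*1/4) + 1) + 19*(1/5) = -14/(6*(-3/4) + 1) + 19/5 = -14/(-9/2 + 1) + 19/5 = -14/(-7/2) + 19/5 = -14*(-2/7) + 19/5 = 4 + 19/5 = 39/5 ≈ 7.8000)
(sqrt(32 + (3 - 1)*0) - 141)*I = (sqrt(32 + (3 - 1)*0) - 141)*(39/5) = (sqrt(32 + 2*0) - 141)*(39/5) = (sqrt(32 + 0) - 141)*(39/5) = (sqrt(32) - 141)*(39/5) = (4*sqrt(2) - 141)*(39/5) = (-141 + 4*sqrt(2))*(39/5) = -5499/5 + 156*sqrt(2)/5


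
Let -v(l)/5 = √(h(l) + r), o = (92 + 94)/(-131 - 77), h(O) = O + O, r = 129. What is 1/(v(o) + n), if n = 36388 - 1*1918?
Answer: 39832/1373005365 + 14*√195/4119016095 ≈ 2.9058e-5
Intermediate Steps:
n = 34470 (n = 36388 - 1918 = 34470)
h(O) = 2*O
o = -93/104 (o = 186/(-208) = 186*(-1/208) = -93/104 ≈ -0.89423)
v(l) = -5*√(129 + 2*l) (v(l) = -5*√(2*l + 129) = -5*√(129 + 2*l))
1/(v(o) + n) = 1/(-5*√(129 + 2*(-93/104)) + 34470) = 1/(-5*√(129 - 93/52) + 34470) = 1/(-105*√195/26 + 34470) = 1/(34470 - 105*√195/26)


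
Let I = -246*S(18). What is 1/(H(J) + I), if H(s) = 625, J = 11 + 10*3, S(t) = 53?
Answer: -1/12413 ≈ -8.0561e-5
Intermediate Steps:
J = 41 (J = 11 + 30 = 41)
I = -13038 (I = -246*53 = -13038)
1/(H(J) + I) = 1/(625 - 13038) = 1/(-12413) = -1/12413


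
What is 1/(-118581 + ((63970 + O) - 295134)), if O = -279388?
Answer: -1/629133 ≈ -1.5895e-6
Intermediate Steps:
1/(-118581 + ((63970 + O) - 295134)) = 1/(-118581 + ((63970 - 279388) - 295134)) = 1/(-118581 + (-215418 - 295134)) = 1/(-118581 - 510552) = 1/(-629133) = -1/629133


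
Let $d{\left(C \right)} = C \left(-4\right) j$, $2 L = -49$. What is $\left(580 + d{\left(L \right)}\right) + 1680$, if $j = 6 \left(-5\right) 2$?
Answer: $-3620$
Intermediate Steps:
$L = - \frac{49}{2}$ ($L = \frac{1}{2} \left(-49\right) = - \frac{49}{2} \approx -24.5$)
$j = -60$ ($j = \left(-30\right) 2 = -60$)
$d{\left(C \right)} = 240 C$ ($d{\left(C \right)} = C \left(-4\right) \left(-60\right) = - 4 C \left(-60\right) = 240 C$)
$\left(580 + d{\left(L \right)}\right) + 1680 = \left(580 + 240 \left(- \frac{49}{2}\right)\right) + 1680 = \left(580 - 5880\right) + 1680 = -5300 + 1680 = -3620$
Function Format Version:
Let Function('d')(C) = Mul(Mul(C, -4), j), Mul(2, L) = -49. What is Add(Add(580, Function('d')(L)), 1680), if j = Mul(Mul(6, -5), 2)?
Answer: -3620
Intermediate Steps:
L = Rational(-49, 2) (L = Mul(Rational(1, 2), -49) = Rational(-49, 2) ≈ -24.500)
j = -60 (j = Mul(-30, 2) = -60)
Function('d')(C) = Mul(240, C) (Function('d')(C) = Mul(Mul(C, -4), -60) = Mul(Mul(-4, C), -60) = Mul(240, C))
Add(Add(580, Function('d')(L)), 1680) = Add(Add(580, Mul(240, Rational(-49, 2))), 1680) = Add(Add(580, -5880), 1680) = Add(-5300, 1680) = -3620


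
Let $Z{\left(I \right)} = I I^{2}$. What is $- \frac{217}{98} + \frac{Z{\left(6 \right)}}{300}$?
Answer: $- \frac{523}{350} \approx -1.4943$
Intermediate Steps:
$Z{\left(I \right)} = I^{3}$
$- \frac{217}{98} + \frac{Z{\left(6 \right)}}{300} = - \frac{217}{98} + \frac{6^{3}}{300} = \left(-217\right) \frac{1}{98} + 216 \cdot \frac{1}{300} = - \frac{31}{14} + \frac{18}{25} = - \frac{523}{350}$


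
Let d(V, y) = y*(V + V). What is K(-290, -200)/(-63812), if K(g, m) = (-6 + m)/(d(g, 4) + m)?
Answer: -103/80403120 ≈ -1.2810e-6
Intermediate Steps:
d(V, y) = 2*V*y (d(V, y) = y*(2*V) = 2*V*y)
K(g, m) = (-6 + m)/(m + 8*g) (K(g, m) = (-6 + m)/(2*g*4 + m) = (-6 + m)/(8*g + m) = (-6 + m)/(m + 8*g))
K(-290, -200)/(-63812) = ((-6 - 200)/(-200 + 8*(-290)))/(-63812) = (-206/(-200 - 2320))*(-1/63812) = (-206/(-2520))*(-1/63812) = -1/2520*(-206)*(-1/63812) = (103/1260)*(-1/63812) = -103/80403120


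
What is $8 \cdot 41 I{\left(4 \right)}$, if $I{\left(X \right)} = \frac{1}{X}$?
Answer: $82$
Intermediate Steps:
$8 \cdot 41 I{\left(4 \right)} = \frac{8 \cdot 41}{4} = 328 \cdot \frac{1}{4} = 82$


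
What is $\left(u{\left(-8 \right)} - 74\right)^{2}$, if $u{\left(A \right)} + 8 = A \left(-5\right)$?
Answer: $1764$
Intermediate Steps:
$u{\left(A \right)} = -8 - 5 A$ ($u{\left(A \right)} = -8 + A \left(-5\right) = -8 - 5 A$)
$\left(u{\left(-8 \right)} - 74\right)^{2} = \left(\left(-8 - -40\right) - 74\right)^{2} = \left(\left(-8 + 40\right) - 74\right)^{2} = \left(32 - 74\right)^{2} = \left(-42\right)^{2} = 1764$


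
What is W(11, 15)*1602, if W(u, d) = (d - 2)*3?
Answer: 62478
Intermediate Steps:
W(u, d) = -6 + 3*d (W(u, d) = (-2 + d)*3 = -6 + 3*d)
W(11, 15)*1602 = (-6 + 3*15)*1602 = (-6 + 45)*1602 = 39*1602 = 62478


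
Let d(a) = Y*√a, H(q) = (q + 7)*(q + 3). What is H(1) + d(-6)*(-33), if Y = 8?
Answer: 32 - 264*I*√6 ≈ 32.0 - 646.67*I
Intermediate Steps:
H(q) = (3 + q)*(7 + q) (H(q) = (7 + q)*(3 + q) = (3 + q)*(7 + q))
d(a) = 8*√a
H(1) + d(-6)*(-33) = (21 + 1² + 10*1) + (8*√(-6))*(-33) = (21 + 1 + 10) + (8*(I*√6))*(-33) = 32 + (8*I*√6)*(-33) = 32 - 264*I*√6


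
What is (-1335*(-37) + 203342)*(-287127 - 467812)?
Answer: -190801018043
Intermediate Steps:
(-1335*(-37) + 203342)*(-287127 - 467812) = (49395 + 203342)*(-754939) = 252737*(-754939) = -190801018043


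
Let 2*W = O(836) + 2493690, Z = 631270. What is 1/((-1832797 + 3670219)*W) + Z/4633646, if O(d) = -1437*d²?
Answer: 290505065238726568247/2132364334632051488886 ≈ 0.13624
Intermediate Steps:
W = -500909931 (W = (-1437*836² + 2493690)/2 = (-1437*698896 + 2493690)/2 = (-1004313552 + 2493690)/2 = (½)*(-1001819862) = -500909931)
1/((-1832797 + 3670219)*W) + Z/4633646 = 1/((-1832797 + 3670219)*(-500909931)) + 631270/4633646 = -1/500909931/1837422 + 631270*(1/4633646) = (1/1837422)*(-1/500909931) + 315635/2316823 = -1/920382927237882 + 315635/2316823 = 290505065238726568247/2132364334632051488886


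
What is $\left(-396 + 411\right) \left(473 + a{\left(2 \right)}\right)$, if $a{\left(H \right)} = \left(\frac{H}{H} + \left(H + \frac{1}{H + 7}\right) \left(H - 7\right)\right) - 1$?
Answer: $\frac{20810}{3} \approx 6936.7$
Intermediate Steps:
$a{\left(H \right)} = \left(-7 + H\right) \left(H + \frac{1}{7 + H}\right)$ ($a{\left(H \right)} = \left(1 + \left(H + \frac{1}{7 + H}\right) \left(-7 + H\right)\right) - 1 = \left(1 + \left(-7 + H\right) \left(H + \frac{1}{7 + H}\right)\right) - 1 = \left(-7 + H\right) \left(H + \frac{1}{7 + H}\right)$)
$\left(-396 + 411\right) \left(473 + a{\left(2 \right)}\right) = \left(-396 + 411\right) \left(473 + \frac{-7 + 2^{3} - 96}{7 + 2}\right) = 15 \left(473 + \frac{-7 + 8 - 96}{9}\right) = 15 \left(473 + \frac{1}{9} \left(-95\right)\right) = 15 \left(473 - \frac{95}{9}\right) = 15 \cdot \frac{4162}{9} = \frac{20810}{3}$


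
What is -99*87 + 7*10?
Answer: -8543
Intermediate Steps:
-99*87 + 7*10 = -8613 + 70 = -8543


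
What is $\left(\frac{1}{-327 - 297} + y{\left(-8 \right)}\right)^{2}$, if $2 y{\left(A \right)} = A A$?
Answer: $\frac{398681089}{389376} \approx 1023.9$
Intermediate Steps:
$y{\left(A \right)} = \frac{A^{2}}{2}$ ($y{\left(A \right)} = \frac{A A}{2} = \frac{A^{2}}{2}$)
$\left(\frac{1}{-327 - 297} + y{\left(-8 \right)}\right)^{2} = \left(\frac{1}{-327 - 297} + \frac{\left(-8\right)^{2}}{2}\right)^{2} = \left(\frac{1}{-624} + \frac{1}{2} \cdot 64\right)^{2} = \left(- \frac{1}{624} + 32\right)^{2} = \left(\frac{19967}{624}\right)^{2} = \frac{398681089}{389376}$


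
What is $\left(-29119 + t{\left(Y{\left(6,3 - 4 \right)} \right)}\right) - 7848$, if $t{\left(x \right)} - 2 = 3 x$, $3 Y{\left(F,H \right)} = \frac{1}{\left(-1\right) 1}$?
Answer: $-36966$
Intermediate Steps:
$Y{\left(F,H \right)} = - \frac{1}{3}$ ($Y{\left(F,H \right)} = \frac{1}{3 \left(\left(-1\right) 1\right)} = \frac{1}{3 \left(-1\right)} = \frac{1}{3} \left(-1\right) = - \frac{1}{3}$)
$t{\left(x \right)} = 2 + 3 x$
$\left(-29119 + t{\left(Y{\left(6,3 - 4 \right)} \right)}\right) - 7848 = \left(-29119 + \left(2 + 3 \left(- \frac{1}{3}\right)\right)\right) - 7848 = \left(-29119 + \left(2 - 1\right)\right) - 7848 = \left(-29119 + 1\right) - 7848 = -29118 - 7848 = -36966$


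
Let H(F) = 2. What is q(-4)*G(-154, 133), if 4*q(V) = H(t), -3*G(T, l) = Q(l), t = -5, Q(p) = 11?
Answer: -11/6 ≈ -1.8333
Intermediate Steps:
G(T, l) = -11/3 (G(T, l) = -1/3*11 = -11/3)
q(V) = 1/2 (q(V) = (1/4)*2 = 1/2)
q(-4)*G(-154, 133) = (1/2)*(-11/3) = -11/6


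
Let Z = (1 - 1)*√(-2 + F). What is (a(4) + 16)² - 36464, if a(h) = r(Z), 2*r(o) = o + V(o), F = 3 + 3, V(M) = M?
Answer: -36208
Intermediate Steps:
F = 6
Z = 0 (Z = (1 - 1)*√(-2 + 6) = 0*√4 = 0*2 = 0)
r(o) = o (r(o) = (o + o)/2 = (2*o)/2 = o)
a(h) = 0
(a(4) + 16)² - 36464 = (0 + 16)² - 36464 = 16² - 36464 = 256 - 36464 = -36208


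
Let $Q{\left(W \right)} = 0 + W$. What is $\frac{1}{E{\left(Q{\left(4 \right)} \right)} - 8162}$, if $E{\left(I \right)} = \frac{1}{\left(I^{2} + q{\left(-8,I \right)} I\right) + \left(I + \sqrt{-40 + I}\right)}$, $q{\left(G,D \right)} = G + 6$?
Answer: $- \frac{1469148}{11991088033} + \frac{6 i}{11991088033} \approx -0.00012252 + 5.0037 \cdot 10^{-10} i$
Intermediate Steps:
$q{\left(G,D \right)} = 6 + G$
$Q{\left(W \right)} = W$
$E{\left(I \right)} = \frac{1}{I^{2} + \sqrt{-40 + I} - I}$ ($E{\left(I \right)} = \frac{1}{\left(I^{2} + \left(6 - 8\right) I\right) + \left(I + \sqrt{-40 + I}\right)} = \frac{1}{\left(I^{2} - 2 I\right) + \left(I + \sqrt{-40 + I}\right)} = \frac{1}{I^{2} + \sqrt{-40 + I} - I}$)
$\frac{1}{E{\left(Q{\left(4 \right)} \right)} - 8162} = \frac{1}{\frac{1}{4^{2} + \sqrt{-40 + 4} - 4} - 8162} = \frac{1}{\frac{1}{16 + \sqrt{-36} - 4} - 8162} = \frac{1}{\frac{1}{16 + 6 i - 4} - 8162} = \frac{1}{\frac{1}{12 + 6 i} - 8162} = \frac{1}{\frac{12 - 6 i}{180} - 8162} = \frac{1}{-8162 + \frac{12 - 6 i}{180}}$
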